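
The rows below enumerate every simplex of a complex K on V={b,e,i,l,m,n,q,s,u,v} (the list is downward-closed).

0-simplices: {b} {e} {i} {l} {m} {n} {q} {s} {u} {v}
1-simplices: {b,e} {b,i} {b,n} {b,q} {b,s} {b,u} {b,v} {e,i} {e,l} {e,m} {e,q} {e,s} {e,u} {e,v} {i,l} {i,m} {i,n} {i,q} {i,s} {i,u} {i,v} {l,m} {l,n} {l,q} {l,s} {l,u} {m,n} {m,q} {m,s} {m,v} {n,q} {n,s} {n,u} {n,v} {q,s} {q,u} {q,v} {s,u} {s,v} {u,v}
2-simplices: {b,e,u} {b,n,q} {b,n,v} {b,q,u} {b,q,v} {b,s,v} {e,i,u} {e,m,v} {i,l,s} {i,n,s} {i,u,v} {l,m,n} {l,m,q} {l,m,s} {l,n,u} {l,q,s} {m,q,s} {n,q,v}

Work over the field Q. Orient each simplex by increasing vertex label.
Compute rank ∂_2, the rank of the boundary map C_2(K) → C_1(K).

rank∂_2=16

n_0=10 n_1=40 n_2=18  [Q]
∂1: piv[be,bi,bn,bq,bs,bu,bv,el,em] rk=9  ker:ei,eq,es,eu,ev,il,im,in,iq,is,iu,iv,lm,ln,lq,ls,lu,mn,mq,ms,mv,nq,ns,nu,nv,qs,qu,qv,su,sv,uv
∂2: piv[beu,bnq,bnv,bqu,bqv,bsv,eiu,emv,ils,ins,iuv,lmn,lmq,lms,lnu,lqs] rk=16  ker:mqs,nqv
rk∂_2=16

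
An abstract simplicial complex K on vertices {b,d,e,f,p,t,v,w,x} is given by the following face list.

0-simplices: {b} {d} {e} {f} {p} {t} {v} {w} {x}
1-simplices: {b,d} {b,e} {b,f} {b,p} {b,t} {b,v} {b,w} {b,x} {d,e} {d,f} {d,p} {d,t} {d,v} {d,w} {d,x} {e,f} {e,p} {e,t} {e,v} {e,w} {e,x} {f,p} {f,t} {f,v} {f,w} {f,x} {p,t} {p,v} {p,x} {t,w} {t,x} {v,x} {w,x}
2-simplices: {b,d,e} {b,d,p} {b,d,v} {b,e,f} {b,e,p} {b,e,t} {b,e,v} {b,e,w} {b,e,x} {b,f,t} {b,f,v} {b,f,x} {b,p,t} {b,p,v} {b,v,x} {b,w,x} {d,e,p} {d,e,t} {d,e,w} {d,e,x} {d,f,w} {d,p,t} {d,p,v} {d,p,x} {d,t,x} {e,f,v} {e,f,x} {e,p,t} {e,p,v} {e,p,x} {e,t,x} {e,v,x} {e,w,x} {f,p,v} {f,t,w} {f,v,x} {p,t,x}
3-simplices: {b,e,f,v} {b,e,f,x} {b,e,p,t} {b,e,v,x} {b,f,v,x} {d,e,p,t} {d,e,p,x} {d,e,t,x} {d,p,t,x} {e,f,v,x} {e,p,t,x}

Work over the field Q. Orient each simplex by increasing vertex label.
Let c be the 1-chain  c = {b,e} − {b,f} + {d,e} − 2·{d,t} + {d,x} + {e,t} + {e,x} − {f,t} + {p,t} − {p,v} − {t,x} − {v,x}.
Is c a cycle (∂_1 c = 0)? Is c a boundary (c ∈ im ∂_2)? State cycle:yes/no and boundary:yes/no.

cycle:yes boundary:yes

n_0=9 n_1=33 n_2=37 n_3=11  [Q]
∂1: piv[bd,be,bf,bp,bt,bv,bw,bx] rk=8  ker:de,df,dp,dt,dv,dw,dx,ef,ep,et,ev,ew,ex,fp,ft,fv,fw,fx,pt,pv,px,tw,tx,vx,wx
∂2: piv[bde,bdp,bdv,bef,bep,bet,bev,bew,bex,bft,bfv,bfx,bpt,bpv,bvx,bwx,det,dew,dex,dfw,dpx,dtx,fpv,ftw] rk=24  ker:dep,dpt,dpv,efv,efx,ept,epv,epx,etx,evx,ewx,fvx,ptx
∂3: piv[befv,befx,bept,bevx,bfvx,dept,depx,detx,dptx] rk=9  ker:efvx,eptx
∂1c = 0
c vs im∂2: reduces to 0 ⇒ boundary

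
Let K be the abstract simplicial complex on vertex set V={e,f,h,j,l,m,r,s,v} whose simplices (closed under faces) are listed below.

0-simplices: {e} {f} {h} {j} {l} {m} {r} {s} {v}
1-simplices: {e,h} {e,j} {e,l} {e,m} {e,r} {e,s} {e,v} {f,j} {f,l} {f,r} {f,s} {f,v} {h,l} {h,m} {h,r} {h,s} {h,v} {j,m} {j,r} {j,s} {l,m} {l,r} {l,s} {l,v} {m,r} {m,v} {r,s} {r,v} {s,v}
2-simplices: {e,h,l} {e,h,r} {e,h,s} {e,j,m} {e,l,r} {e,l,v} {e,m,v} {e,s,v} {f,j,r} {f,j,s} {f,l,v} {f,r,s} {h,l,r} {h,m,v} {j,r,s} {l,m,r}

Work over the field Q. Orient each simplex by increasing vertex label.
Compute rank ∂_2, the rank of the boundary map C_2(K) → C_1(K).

rank∂_2=14

n_0=9 n_1=29 n_2=16  [Q]
∂1: piv[eh,ej,el,em,er,es,ev,fj] rk=8  ker:fl,fr,fs,fv,hl,hm,hr,hs,hv,jm,jr,js,lm,lr,ls,lv,mr,mv,rs,rv,sv
∂2: piv[ehl,ehr,ehs,ejm,elr,elv,emv,esv,fjr,fjs,flv,frs,hmv,lmr] rk=14  ker:hlr,jrs
rk∂_2=14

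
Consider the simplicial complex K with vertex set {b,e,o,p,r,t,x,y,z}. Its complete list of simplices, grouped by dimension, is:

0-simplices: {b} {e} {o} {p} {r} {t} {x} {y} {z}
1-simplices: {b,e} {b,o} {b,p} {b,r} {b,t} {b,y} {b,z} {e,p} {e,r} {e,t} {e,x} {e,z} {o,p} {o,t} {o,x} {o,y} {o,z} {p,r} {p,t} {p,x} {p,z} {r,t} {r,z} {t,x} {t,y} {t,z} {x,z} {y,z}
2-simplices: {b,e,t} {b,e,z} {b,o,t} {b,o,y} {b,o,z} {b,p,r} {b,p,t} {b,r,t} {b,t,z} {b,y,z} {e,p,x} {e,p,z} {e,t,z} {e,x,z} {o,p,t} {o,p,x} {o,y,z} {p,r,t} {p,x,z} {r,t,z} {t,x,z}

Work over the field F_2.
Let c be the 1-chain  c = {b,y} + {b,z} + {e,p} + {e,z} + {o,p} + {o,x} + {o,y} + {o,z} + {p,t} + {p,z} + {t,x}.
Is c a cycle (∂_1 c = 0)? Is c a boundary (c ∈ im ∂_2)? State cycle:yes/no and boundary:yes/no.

cycle:yes boundary:no

n_0=9 n_1=28 n_2=21  [Z2]
∂1: piv[be,bo,bp,br,bt,by,bz,ex] rk=8  ker:ep,er,et,ez,op,ot,ox,oy,oz,pr,pt,px,pz,rt,rz,tx,ty,tz,xz,yz
∂2: piv[bet,bez,bot,boy,boz,bpr,bpt,brt,btz,byz,epx,epz,exz,opt,opx,rtz,txz] rk=17  ker:etz,oyz,prt,pxz
∂1c = 0
c vs im∂2: residual ≠ 0 ⇒ not boundary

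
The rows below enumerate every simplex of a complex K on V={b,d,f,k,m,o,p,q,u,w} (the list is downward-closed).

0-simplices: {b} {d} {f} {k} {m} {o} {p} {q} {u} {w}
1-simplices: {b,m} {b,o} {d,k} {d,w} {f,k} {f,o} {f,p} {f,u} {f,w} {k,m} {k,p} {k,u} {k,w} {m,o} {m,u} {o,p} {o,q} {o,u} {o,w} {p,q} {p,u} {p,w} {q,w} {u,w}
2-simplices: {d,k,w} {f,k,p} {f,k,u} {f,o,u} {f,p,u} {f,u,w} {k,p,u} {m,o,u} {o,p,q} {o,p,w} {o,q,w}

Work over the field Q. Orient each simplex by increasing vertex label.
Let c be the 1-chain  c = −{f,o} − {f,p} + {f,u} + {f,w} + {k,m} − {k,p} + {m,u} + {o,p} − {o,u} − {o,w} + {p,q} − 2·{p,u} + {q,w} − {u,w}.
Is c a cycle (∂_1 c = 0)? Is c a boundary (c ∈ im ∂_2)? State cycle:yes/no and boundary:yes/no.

n_0=10 n_1=24 n_2=11  [Q]
∂1: piv[bm,bo,dk,dw,fk,fo,fp,fu,oq] rk=9  ker:fw,km,kp,ku,kw,mo,mu,op,ou,ow,pq,pu,pw,qw,uw
∂2: piv[dkw,fkp,fku,fou,fpu,fuw,mou,opq,opw,oqw] rk=10  ker:kpu
∂1c = 0
c vs im∂2: residual ≠ 0 ⇒ not boundary

cycle:yes boundary:no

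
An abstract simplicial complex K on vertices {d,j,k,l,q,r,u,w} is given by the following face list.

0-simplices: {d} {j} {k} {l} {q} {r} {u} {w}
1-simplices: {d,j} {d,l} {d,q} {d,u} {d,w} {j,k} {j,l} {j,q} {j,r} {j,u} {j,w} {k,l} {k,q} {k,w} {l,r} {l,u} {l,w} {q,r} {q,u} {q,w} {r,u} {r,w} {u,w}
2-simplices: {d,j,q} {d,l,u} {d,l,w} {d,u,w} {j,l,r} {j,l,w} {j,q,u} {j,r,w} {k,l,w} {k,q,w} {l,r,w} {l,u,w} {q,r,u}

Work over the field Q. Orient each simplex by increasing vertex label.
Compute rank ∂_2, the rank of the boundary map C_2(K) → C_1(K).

n_0=8 n_1=23 n_2=13  [Q]
∂1: piv[dj,dl,dq,du,dw,jk,jr] rk=7  ker:jl,jq,ju,jw,kl,kq,kw,lr,lu,lw,qr,qu,qw,ru,rw,uw
∂2: piv[djq,dlu,dlw,duw,jlr,jlw,jqu,jrw,klw,kqw,qru] rk=11  ker:lrw,luw
rk∂_2=11

rank∂_2=11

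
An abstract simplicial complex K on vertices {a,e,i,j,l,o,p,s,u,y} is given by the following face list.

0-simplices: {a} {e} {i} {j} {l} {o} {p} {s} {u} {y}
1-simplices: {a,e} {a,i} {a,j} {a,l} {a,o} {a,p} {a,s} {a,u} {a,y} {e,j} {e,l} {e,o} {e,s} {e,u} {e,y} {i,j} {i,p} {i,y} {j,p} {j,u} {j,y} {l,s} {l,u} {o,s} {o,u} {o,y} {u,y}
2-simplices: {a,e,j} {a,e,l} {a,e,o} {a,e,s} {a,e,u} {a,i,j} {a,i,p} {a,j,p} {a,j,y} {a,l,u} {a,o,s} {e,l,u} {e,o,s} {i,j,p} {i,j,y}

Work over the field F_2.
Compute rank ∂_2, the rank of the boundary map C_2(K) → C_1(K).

rank∂_2=12

n_0=10 n_1=27 n_2=15  [Z2]
∂1: piv[ae,ai,aj,al,ao,ap,as,au,ay] rk=9  ker:ej,el,eo,es,eu,ey,ij,ip,iy,jp,ju,jy,ls,lu,os,ou,oy,uy
∂2: piv[aej,ael,aeo,aes,aeu,aij,aip,ajp,ajy,alu,aos,ijy] rk=12  ker:elu,eos,ijp
rk∂_2=12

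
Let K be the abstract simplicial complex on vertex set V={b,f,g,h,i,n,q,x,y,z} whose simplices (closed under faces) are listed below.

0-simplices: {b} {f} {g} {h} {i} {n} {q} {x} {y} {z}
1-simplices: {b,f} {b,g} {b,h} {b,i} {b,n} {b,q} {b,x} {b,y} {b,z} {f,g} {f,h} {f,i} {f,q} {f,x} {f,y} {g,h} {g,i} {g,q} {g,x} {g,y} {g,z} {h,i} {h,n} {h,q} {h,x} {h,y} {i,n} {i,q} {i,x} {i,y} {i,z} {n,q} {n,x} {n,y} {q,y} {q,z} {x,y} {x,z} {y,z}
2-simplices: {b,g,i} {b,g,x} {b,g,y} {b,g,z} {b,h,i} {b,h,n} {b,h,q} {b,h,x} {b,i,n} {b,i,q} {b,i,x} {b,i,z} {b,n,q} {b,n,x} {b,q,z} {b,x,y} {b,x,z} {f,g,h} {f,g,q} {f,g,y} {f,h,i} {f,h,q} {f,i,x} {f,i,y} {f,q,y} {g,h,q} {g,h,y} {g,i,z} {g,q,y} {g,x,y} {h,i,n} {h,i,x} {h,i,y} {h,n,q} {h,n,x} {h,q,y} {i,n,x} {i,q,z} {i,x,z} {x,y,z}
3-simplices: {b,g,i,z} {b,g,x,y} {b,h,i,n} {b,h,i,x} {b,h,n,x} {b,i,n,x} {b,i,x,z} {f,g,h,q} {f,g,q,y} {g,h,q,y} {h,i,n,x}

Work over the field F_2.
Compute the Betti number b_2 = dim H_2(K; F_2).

b_2=3

n_0=10 n_1=39 n_2=40 n_3=11  [Z2]
∂1: piv[bf,bg,bh,bi,bn,bq,bx,by,bz] rk=9  ker:fg,fh,fi,fq,fx,fy,gh,gi,gq,gx,gy,gz,hi,hn,hq,hx,hy,in,iq,ix,iy,iz,nq,nx,ny,qy,qz,xy,xz,yz
∂2: piv[bgi,bgx,bgy,bgz,bhi,bhn,bhq,bhx,bin,biq,bix,biz,bnq,bnx,bqz,bxy,bxz,fgh,fgq,fgy,fhi,fhq,fix,fiy,fqy,ghy,xyz] rk=27  ker:ghq,giz,gqy,gxy,hin,hix,hiy,hnq,hnx,hqy,inx,iqz,ixz
∂3: piv[bgiz,bgxy,bhin,bhix,bhnx,binx,bixz,fghq,fgqy,ghqy] rk=10  ker:hinx
b_2=(40−27)−10=3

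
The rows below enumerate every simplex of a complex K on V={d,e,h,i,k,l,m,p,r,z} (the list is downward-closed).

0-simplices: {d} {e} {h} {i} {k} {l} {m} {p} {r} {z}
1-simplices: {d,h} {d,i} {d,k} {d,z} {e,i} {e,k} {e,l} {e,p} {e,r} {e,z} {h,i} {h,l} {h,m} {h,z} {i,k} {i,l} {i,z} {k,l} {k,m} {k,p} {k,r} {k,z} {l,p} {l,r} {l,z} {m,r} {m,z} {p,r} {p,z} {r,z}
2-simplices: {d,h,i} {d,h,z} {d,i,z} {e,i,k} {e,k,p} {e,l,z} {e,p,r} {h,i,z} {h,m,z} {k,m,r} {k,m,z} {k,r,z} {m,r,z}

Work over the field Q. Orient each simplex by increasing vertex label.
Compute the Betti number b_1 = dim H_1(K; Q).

b_1=10

n_0=10 n_1=30 n_2=13  [Q]
∂1: piv[dh,di,dk,dz,ei,el,ep,er,hm] rk=9  ker:ek,ez,hi,hl,hz,ik,il,iz,kl,km,kp,kr,kz,lp,lr,lz,mr,mz,pr,pz,rz
∂2: piv[dhi,dhz,diz,eik,ekp,elz,epr,hmz,kmr,kmz,krz] rk=11  ker:hiz,mrz
b_1=(30−9)−11=10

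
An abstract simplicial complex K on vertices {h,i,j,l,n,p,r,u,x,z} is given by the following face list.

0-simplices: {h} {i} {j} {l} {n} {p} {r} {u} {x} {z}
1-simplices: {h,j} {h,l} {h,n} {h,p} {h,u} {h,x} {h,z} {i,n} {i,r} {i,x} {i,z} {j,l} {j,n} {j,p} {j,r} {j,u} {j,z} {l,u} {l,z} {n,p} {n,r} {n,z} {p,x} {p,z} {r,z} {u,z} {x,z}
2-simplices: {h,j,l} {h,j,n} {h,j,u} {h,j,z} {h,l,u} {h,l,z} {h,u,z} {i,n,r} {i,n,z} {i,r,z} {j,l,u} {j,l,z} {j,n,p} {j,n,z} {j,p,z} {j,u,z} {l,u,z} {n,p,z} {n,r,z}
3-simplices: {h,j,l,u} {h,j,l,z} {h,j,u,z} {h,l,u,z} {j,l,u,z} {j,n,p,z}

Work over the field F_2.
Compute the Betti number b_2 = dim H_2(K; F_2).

b_2=1

n_0=10 n_1=27 n_2=19 n_3=6  [Z2]
∂1: piv[hj,hl,hn,hp,hu,hx,hz,in,ir] rk=9  ker:ix,iz,jl,jn,jp,jr,ju,jz,lu,lz,np,nr,nz,px,pz,rz,uz,xz
∂2: piv[hjl,hjn,hju,hjz,hlu,hlz,huz,inr,inz,irz,jnp,jnz,jpz] rk=13  ker:jlu,jlz,juz,luz,npz,nrz
∂3: piv[hjlu,hjlz,hjuz,hluz,jnpz] rk=5  ker:jluz
b_2=(19−13)−5=1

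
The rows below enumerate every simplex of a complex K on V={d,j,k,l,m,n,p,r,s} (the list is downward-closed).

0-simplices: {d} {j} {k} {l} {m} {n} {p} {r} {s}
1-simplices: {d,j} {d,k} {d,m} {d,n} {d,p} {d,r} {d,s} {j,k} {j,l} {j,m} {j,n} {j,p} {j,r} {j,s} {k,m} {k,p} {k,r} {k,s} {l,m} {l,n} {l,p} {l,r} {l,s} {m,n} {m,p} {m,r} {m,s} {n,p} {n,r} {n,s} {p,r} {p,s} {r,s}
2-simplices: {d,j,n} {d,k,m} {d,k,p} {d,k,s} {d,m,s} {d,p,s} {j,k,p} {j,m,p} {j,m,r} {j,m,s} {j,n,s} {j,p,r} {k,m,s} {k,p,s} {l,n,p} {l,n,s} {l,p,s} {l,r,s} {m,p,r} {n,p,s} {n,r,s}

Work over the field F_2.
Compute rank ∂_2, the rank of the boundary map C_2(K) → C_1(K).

n_0=9 n_1=33 n_2=21  [Z2]
∂1: piv[dj,dk,dm,dn,dp,dr,ds,jl] rk=8  ker:jk,jm,jn,jp,jr,js,km,kp,kr,ks,lm,ln,lp,lr,ls,mn,mp,mr,ms,np,nr,ns,pr,ps,rs
∂2: piv[djn,dkm,dkp,dks,dms,dps,jkp,jmp,jmr,jms,jns,jpr,lnp,lns,lps,lrs,nrs] rk=17  ker:kms,kps,mpr,nps
rk∂_2=17

rank∂_2=17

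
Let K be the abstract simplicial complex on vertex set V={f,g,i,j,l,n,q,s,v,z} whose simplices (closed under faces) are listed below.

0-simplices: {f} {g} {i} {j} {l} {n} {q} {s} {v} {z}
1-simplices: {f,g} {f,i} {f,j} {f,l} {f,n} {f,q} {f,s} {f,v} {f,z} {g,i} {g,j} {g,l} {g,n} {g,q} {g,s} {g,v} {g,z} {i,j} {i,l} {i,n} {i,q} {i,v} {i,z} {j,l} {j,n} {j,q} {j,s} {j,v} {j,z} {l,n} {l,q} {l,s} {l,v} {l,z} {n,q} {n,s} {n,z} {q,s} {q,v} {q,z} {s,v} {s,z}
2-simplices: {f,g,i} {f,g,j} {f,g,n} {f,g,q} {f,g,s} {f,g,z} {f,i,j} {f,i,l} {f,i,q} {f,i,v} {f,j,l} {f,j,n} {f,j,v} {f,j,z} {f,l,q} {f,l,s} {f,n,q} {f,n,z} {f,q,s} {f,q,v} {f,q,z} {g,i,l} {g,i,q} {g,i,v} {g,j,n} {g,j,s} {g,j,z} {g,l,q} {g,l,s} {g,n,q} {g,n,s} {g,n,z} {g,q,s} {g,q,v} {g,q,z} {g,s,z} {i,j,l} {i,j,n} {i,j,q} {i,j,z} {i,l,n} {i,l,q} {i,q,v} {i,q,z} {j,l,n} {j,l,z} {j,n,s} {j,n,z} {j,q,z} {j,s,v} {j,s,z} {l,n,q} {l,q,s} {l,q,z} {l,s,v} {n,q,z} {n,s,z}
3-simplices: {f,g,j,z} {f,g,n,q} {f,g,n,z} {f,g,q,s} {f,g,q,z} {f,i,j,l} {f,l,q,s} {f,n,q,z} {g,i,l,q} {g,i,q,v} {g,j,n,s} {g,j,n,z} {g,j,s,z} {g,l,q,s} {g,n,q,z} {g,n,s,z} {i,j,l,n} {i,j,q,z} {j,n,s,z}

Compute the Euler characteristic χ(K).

χ(K)=6

n_0=10 n_1=42 n_2=57 n_3=19
χ=+10−42+57−19=6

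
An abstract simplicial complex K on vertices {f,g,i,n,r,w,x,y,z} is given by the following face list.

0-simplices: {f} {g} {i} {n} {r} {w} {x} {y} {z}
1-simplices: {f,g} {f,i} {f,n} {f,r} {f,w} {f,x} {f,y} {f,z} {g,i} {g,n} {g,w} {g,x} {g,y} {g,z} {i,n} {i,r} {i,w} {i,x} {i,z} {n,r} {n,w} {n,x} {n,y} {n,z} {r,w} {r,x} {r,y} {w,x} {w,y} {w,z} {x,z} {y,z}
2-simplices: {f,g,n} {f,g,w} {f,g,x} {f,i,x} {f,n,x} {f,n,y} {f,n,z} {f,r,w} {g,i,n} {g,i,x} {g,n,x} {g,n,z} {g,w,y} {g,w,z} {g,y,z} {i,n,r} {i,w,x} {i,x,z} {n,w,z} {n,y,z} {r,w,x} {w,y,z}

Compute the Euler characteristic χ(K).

n_0=9 n_1=32 n_2=22
χ=+9−32+22=-1

χ(K)=-1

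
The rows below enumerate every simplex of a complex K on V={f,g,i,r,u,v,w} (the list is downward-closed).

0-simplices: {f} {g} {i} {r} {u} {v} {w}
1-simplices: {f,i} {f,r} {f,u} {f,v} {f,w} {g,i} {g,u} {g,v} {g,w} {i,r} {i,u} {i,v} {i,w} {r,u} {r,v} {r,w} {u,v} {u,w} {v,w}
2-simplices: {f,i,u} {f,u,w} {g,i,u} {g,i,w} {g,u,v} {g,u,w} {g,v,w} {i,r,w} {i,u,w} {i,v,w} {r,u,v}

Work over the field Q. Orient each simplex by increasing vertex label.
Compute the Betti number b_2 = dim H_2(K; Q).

n_0=7 n_1=19 n_2=11  [Q]
∂1: piv[fi,fr,fu,fv,fw,gi] rk=6  ker:gu,gv,gw,ir,iu,iv,iw,ru,rv,rw,uv,uw,vw
∂2: piv[fiu,fuw,giu,giw,guv,guw,gvw,irw,ivw,ruv] rk=10  ker:iuw
b_2=(11−10)−0=1

b_2=1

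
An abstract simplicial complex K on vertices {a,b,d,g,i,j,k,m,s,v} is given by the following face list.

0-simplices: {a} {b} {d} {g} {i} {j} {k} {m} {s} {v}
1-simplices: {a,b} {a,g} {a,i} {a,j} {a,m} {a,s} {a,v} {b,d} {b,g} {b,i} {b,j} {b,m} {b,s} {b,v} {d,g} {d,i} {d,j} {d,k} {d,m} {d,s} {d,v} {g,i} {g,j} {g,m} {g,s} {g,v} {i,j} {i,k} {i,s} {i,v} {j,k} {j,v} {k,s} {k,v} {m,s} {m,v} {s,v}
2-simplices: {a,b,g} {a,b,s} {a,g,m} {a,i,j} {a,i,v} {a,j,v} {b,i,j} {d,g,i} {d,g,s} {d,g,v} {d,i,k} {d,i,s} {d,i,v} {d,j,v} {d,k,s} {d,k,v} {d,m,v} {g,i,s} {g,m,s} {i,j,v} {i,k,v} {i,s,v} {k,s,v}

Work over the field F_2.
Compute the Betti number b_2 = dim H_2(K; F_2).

n_0=10 n_1=37 n_2=23  [Z2]
∂1: piv[ab,ag,ai,aj,am,as,av,bd,dk] rk=9  ker:bg,bi,bj,bm,bs,bv,dg,di,dj,dm,ds,dv,gi,gj,gm,gs,gv,ij,ik,is,iv,jk,jv,ks,kv,ms,mv,sv
∂2: piv[abg,abs,agm,aij,aiv,ajv,bij,dgi,dgs,dgv,dik,dis,div,djv,dks,dkv,dmv,gms,isv] rk=19  ker:gis,ijv,ikv,ksv
b_2=(23−19)−0=4

b_2=4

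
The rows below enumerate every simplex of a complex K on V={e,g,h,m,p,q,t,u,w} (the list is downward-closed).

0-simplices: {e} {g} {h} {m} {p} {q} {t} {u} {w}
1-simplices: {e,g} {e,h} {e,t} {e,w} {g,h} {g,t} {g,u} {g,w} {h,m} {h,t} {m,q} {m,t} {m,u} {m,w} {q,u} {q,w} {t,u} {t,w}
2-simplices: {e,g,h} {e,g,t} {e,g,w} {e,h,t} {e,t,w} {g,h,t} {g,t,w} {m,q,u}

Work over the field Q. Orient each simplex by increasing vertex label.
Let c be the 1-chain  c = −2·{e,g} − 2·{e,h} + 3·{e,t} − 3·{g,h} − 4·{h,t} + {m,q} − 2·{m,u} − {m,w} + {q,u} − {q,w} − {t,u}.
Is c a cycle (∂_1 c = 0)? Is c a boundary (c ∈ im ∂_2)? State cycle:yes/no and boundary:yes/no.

n_0=9 n_1=18 n_2=8  [Q]
∂1: piv[eg,eh,et,ew,gu,hm,mq] rk=7  ker:gh,gt,gw,ht,mt,mu,mw,qu,qw,tu,tw
∂2: piv[egh,egt,egw,eht,etw,mqu] rk=6  ker:ght,gtw
∂1c = {e} + {g} − {h} + 2·{m} + {q} − 2·{u} − 2·{w}

cycle:no boundary:no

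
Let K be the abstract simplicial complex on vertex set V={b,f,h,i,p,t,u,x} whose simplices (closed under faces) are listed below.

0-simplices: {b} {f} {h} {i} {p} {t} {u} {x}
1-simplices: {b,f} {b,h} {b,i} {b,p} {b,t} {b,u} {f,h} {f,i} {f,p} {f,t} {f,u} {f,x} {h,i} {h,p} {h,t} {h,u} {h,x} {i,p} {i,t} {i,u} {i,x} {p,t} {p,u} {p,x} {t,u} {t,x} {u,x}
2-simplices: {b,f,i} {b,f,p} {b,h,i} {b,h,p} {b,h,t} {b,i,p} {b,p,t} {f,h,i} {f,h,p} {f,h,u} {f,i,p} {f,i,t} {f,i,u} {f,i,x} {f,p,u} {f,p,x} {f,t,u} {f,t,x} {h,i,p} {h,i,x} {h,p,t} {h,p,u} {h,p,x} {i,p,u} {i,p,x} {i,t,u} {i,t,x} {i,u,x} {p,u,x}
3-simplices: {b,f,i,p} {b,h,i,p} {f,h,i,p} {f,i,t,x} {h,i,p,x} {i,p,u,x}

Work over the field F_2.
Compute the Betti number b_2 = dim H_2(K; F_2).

b_2=5

n_0=8 n_1=27 n_2=29 n_3=6  [Z2]
∂1: piv[bf,bh,bi,bp,bt,bu,fx] rk=7  ker:fh,fi,fp,ft,fu,hi,hp,ht,hu,hx,ip,it,iu,ix,pt,pu,px,tu,tx,ux
∂2: piv[bfi,bfp,bhi,bhp,bht,bip,bpt,fhi,fhu,fit,fiu,fix,fpu,fpx,ftu,ftx,hix,iux] rk=18  ker:fhp,fip,hip,hpt,hpu,hpx,ipu,ipx,itu,itx,pux
∂3: piv[bfip,bhip,fhip,fitx,hipx,ipux] rk=6
b_2=(29−18)−6=5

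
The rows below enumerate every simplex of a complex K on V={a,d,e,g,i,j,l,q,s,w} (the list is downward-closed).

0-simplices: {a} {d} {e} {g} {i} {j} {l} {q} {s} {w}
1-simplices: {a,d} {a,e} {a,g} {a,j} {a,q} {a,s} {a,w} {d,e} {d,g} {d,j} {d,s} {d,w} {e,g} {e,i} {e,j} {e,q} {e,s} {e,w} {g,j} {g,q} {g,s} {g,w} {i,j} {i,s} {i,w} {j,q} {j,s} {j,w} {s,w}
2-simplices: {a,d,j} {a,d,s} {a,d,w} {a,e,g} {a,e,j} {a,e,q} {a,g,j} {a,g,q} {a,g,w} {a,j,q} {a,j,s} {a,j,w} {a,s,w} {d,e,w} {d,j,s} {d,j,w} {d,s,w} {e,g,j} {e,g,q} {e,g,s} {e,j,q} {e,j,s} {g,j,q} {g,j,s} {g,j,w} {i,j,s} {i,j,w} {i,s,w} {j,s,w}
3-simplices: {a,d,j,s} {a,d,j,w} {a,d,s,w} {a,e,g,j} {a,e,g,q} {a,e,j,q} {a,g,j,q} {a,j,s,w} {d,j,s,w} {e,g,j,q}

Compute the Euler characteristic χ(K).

χ(K)=0

n_0=10 n_1=29 n_2=29 n_3=10
χ=+10−29+29−10=0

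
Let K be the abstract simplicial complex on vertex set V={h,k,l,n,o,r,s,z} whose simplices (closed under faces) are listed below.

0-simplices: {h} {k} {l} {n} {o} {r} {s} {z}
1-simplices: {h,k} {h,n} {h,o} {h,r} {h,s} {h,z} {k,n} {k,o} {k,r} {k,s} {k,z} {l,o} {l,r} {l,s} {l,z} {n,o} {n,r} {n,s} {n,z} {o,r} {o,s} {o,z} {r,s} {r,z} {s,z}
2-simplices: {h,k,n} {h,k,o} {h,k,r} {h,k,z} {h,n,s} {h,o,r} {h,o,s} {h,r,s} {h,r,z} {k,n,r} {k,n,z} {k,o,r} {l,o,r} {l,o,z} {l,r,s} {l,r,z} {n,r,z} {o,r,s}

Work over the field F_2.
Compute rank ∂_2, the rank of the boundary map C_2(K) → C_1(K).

n_0=8 n_1=25 n_2=18  [Z2]
∂1: piv[hk,hn,ho,hr,hs,hz,lo] rk=7  ker:kn,ko,kr,ks,kz,lr,ls,lz,no,nr,ns,nz,or,os,oz,rs,rz,sz
∂2: piv[hkn,hko,hkr,hkz,hns,hor,hos,hrs,hrz,knr,knz,lor,loz,lrs,lrz] rk=15  ker:kor,nrz,ors
rk∂_2=15

rank∂_2=15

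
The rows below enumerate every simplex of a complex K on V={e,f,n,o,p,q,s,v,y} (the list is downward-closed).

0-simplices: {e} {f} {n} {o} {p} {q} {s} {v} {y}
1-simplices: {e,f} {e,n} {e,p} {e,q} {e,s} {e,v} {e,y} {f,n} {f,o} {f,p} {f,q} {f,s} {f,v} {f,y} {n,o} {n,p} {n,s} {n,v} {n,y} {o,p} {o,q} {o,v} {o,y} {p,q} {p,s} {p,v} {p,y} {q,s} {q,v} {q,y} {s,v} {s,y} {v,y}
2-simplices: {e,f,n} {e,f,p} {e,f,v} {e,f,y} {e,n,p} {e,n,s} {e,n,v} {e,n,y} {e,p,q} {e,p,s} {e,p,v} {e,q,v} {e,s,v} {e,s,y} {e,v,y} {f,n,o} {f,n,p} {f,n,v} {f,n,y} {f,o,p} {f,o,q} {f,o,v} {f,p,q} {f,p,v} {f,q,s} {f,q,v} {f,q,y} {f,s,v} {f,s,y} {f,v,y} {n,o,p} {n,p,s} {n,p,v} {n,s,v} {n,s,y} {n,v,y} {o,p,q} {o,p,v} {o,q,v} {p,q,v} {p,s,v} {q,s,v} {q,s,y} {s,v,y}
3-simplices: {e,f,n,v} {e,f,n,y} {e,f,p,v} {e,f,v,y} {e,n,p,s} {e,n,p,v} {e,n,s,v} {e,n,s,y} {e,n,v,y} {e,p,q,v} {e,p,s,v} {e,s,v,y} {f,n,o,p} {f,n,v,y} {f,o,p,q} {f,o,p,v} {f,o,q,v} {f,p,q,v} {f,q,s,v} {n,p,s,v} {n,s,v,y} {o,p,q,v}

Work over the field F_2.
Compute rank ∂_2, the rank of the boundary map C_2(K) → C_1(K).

n_0=9 n_1=33 n_2=44 n_3=22  [Z2]
∂1: piv[ef,en,ep,eq,es,ev,ey,fo] rk=8  ker:fn,fp,fq,fs,fv,fy,no,np,ns,nv,ny,op,oq,ov,oy,pq,ps,pv,py,qs,qv,qy,sv,sy,vy
∂2: piv[efn,efp,efv,efy,enp,ens,env,eny,epq,eps,epv,eqv,esv,esy,evy,fno,fop,foq,fov,fpq,fqs,fqy,fsv] rk=23  ker:fnp,fnv,fny,fpv,fqv,fsy,fvy,nop,nps,npv,nsv,nsy,nvy,opq,opv,oqv,pqv,psv,qsv,qsy,svy
∂3: piv[efnv,efny,efpv,efvy,enps,enpv,ensv,ensy,envy,epqv,epsv,esvy,fnop,fopq,fopv,foqv,fpqv,fqsv] rk=18  ker:fnvy,npsv,nsvy,opqv
rk∂_2=23

rank∂_2=23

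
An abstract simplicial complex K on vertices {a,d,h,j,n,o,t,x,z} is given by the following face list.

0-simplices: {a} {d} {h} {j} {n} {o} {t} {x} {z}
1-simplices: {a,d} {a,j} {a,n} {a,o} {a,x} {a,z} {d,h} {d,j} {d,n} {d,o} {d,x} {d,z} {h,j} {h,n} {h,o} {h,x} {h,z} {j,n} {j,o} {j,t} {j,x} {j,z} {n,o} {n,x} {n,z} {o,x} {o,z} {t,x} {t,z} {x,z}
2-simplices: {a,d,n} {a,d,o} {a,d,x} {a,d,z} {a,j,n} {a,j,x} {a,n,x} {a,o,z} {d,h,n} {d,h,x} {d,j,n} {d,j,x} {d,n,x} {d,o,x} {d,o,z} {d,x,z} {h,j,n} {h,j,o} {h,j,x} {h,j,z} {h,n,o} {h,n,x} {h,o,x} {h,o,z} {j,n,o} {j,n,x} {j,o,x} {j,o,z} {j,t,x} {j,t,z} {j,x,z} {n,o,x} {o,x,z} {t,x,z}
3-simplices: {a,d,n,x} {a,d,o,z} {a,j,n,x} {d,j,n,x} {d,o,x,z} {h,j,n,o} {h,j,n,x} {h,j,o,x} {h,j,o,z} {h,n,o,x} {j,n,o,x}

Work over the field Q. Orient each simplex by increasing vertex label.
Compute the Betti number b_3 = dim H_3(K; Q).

b_3=1

n_0=9 n_1=30 n_2=34 n_3=11  [Q]
∂1: piv[ad,aj,an,ao,ax,az,dh,jt] rk=8  ker:dj,dn,do,dx,dz,hj,hn,ho,hx,hz,jn,jo,jx,jz,no,nx,nz,ox,oz,tx,tz,xz
∂2: piv[adn,ado,adx,adz,ajn,ajx,anx,aoz,dhn,dhx,djn,dox,dxz,hjn,hjo,hjz,hno,hox,hoz,jtx,jtz] rk=21  ker:djx,dnx,doz,hjx,hnx,jno,jnx,jox,joz,jxz,nox,oxz,txz
∂3: piv[adnx,adoz,ajnx,djnx,doxz,hjno,hjnx,hjox,hjoz,hnox] rk=10  ker:jnox
b_3=(11−10)−0=1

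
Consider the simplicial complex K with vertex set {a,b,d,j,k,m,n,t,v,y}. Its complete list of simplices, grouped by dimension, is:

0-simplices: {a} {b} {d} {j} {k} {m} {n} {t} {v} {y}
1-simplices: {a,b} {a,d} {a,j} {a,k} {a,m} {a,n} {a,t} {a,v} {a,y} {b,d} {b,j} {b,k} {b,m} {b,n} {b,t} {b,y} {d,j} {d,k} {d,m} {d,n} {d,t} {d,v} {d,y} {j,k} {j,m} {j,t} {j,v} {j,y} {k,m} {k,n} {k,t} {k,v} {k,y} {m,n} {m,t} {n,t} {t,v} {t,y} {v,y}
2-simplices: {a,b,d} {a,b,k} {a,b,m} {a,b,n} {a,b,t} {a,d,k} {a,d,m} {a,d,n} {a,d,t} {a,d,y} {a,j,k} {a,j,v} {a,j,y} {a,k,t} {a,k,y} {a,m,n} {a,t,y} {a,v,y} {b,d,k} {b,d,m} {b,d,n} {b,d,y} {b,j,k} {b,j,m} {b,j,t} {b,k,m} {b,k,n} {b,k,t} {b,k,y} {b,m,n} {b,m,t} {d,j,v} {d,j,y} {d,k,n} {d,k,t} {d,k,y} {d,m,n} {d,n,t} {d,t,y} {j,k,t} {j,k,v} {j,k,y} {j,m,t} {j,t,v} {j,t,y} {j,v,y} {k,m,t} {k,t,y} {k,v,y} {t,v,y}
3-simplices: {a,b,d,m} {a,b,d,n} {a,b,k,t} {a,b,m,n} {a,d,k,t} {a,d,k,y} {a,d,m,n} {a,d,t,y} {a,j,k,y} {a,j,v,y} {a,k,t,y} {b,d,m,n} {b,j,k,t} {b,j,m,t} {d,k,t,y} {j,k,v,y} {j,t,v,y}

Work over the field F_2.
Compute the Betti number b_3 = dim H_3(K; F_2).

n_0=10 n_1=39 n_2=50 n_3=17  [Z2]
∂1: piv[ab,ad,aj,ak,am,an,at,av,ay] rk=9  ker:bd,bj,bk,bm,bn,bt,by,dj,dk,dm,dn,dt,dv,dy,jk,jm,jt,jv,jy,km,kn,kt,kv,ky,mn,mt,nt,tv,ty,vy
∂2: piv[abd,abk,abm,abn,abt,adk,adm,adn,adt,ady,ajk,ajv,ajy,akt,aky,amn,aty,avy,bdy,bjk,bjm,bjt,bkm,bkn,bmt,djv,djy,dnt,jkv,jtv] rk=30  ker:bdk,bdm,bdn,bkt,bky,bmn,dkn,dkt,dky,dmn,dty,jkt,jky,jmt,jty,jvy,kmt,kty,kvy,tvy
∂3: piv[abdm,abdn,abkt,abmn,adkt,adky,admn,adty,ajky,ajvy,akty,bjkt,bjmt,jkvy,jtvy] rk=15  ker:bdmn,dkty
b_3=(17−15)−0=2

b_3=2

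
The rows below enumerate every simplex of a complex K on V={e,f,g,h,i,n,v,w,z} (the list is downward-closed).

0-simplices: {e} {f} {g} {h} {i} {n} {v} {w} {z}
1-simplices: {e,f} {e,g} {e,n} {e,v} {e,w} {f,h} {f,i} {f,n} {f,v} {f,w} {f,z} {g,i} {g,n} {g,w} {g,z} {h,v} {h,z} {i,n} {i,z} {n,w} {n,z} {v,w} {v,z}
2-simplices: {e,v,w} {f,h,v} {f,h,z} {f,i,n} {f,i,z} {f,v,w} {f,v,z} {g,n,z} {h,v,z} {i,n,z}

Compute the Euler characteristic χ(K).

n_0=9 n_1=23 n_2=10
χ=+9−23+10=-4

χ(K)=-4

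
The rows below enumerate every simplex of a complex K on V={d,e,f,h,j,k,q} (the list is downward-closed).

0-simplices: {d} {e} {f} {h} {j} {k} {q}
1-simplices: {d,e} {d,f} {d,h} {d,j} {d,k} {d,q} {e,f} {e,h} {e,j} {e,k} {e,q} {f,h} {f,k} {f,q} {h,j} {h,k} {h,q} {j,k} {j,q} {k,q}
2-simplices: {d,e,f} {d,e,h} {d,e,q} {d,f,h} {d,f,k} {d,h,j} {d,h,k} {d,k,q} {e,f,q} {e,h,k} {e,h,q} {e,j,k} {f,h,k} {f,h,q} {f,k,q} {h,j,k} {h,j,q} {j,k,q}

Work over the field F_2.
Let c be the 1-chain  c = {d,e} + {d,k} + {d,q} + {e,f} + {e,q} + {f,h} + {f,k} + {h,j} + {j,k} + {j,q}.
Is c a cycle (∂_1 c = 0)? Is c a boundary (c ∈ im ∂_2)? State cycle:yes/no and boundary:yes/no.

cycle:no boundary:no

n_0=7 n_1=20 n_2=18  [Z2]
∂1: piv[de,df,dh,dj,dk,dq] rk=6  ker:ef,eh,ej,ek,eq,fh,fk,fq,hj,hk,hq,jk,jq,kq
∂2: piv[def,deh,deq,dfh,dfk,dhj,dhk,dkq,efq,ehk,ehq,ejk,hjk,hjq] rk=14  ker:fhk,fhq,fkq,jkq
∂1c = {d} + {e} + {f} + {j} + {k} + {q}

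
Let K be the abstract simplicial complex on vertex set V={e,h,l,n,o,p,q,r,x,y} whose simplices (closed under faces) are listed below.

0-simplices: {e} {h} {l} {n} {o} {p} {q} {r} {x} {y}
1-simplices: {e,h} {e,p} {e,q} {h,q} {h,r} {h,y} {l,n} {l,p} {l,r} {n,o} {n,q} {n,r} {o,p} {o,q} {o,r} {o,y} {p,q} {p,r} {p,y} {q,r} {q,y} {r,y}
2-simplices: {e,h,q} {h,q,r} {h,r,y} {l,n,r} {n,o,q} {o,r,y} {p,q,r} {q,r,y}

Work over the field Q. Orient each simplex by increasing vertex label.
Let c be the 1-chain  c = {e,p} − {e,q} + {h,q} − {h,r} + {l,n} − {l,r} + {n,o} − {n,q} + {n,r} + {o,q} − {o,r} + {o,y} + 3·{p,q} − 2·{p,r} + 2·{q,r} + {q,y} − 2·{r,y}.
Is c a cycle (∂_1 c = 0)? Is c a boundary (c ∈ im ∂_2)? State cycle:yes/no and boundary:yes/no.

cycle:yes boundary:no

n_0=10 n_1=22 n_2=8  [Q]
∂1: piv[eh,ep,eq,hr,hy,ln,lp,no] rk=8  ker:hq,lr,nq,nr,op,oq,or,oy,pq,pr,py,qr,qy,ry
∂2: piv[ehq,hqr,hry,lnr,noq,ory,pqr,qry] rk=8
∂1c = 0
c vs im∂2: residual ≠ 0 ⇒ not boundary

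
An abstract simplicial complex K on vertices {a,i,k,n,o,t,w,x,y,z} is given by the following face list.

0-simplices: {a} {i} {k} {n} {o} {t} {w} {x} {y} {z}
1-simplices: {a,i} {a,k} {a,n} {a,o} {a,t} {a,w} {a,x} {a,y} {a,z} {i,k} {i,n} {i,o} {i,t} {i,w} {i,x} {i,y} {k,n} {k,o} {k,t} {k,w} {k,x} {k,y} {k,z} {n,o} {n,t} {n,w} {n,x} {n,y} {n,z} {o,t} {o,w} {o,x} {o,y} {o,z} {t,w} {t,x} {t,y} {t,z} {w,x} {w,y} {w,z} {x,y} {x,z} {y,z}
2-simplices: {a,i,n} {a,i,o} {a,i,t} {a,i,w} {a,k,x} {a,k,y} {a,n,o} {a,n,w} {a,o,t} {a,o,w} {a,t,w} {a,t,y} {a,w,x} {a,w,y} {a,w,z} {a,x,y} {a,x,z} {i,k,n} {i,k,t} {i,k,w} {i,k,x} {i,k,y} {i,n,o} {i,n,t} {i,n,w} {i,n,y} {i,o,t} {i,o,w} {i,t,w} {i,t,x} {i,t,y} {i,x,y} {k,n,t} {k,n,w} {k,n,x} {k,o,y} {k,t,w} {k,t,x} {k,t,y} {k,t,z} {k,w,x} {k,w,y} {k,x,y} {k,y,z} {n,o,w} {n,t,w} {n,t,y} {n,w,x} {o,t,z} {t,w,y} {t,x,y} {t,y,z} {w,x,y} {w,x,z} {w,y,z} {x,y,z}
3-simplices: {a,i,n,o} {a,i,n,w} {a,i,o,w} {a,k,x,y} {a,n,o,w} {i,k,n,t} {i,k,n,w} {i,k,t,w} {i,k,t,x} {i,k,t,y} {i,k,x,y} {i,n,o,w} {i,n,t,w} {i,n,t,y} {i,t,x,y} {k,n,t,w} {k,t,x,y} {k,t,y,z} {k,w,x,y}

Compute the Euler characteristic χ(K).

χ(K)=3

n_0=10 n_1=44 n_2=56 n_3=19
χ=+10−44+56−19=3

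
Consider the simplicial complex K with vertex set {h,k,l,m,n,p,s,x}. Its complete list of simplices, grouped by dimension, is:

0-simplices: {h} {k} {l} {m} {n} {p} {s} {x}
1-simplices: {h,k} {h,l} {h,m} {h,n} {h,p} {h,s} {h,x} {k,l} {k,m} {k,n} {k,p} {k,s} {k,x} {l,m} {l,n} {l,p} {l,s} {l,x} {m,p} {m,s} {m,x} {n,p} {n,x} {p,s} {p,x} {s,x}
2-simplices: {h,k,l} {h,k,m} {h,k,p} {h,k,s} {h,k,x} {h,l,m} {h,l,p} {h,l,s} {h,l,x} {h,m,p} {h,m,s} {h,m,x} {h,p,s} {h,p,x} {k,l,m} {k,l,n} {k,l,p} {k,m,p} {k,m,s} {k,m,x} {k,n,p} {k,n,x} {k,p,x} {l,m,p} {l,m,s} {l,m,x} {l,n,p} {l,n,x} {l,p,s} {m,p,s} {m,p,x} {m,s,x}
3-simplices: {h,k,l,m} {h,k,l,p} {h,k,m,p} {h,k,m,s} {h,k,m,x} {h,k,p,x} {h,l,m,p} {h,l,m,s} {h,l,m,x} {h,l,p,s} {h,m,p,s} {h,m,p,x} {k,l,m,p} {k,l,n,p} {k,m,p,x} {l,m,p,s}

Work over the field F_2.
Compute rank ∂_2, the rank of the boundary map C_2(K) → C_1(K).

n_0=8 n_1=26 n_2=32 n_3=16  [Z2]
∂1: piv[hk,hl,hm,hn,hp,hs,hx] rk=7  ker:kl,km,kn,kp,ks,kx,lm,ln,lp,ls,lx,mp,ms,mx,np,nx,ps,px,sx
∂2: piv[hkl,hkm,hkp,hks,hkx,hlm,hlp,hls,hlx,hmp,hms,hmx,hps,hpx,kln,knp,knx,msx] rk=18  ker:klm,klp,kmp,kms,kmx,kpx,lmp,lms,lmx,lnp,lnx,lps,mps,mpx
∂3: piv[hklm,hklp,hkmp,hkms,hkmx,hkpx,hlmp,hlms,hlmx,hlps,hmps,hmpx,klnp] rk=13  ker:klmp,kmpx,lmps
rk∂_2=18

rank∂_2=18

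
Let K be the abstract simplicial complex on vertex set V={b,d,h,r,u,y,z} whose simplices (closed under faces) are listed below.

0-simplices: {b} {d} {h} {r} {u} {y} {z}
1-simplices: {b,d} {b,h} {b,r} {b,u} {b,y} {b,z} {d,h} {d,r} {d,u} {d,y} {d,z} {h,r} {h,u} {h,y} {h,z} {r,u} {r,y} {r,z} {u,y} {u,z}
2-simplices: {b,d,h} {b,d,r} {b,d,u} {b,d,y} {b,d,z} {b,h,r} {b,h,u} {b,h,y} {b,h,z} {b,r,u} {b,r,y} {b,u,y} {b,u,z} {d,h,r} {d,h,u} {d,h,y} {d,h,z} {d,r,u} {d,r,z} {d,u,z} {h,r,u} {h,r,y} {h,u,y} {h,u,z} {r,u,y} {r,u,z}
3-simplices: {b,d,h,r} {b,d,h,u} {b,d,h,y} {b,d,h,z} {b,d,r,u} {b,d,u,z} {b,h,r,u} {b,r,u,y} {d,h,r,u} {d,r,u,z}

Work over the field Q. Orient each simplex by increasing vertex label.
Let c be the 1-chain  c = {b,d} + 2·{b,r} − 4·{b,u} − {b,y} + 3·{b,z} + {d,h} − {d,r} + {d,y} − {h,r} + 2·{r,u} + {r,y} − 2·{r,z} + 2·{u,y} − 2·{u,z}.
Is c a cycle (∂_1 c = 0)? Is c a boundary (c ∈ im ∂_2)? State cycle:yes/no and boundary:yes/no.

cycle:no boundary:no

n_0=7 n_1=20 n_2=26 n_3=10  [Q]
∂1: piv[bd,bh,br,bu,by,bz] rk=6  ker:dh,dr,du,dy,dz,hr,hu,hy,hz,ru,ry,rz,uy,uz
∂2: piv[bdh,bdr,bdu,bdy,bdz,bhr,bhu,bhy,bhz,bru,bry,buy,buz,drz] rk=14  ker:dhr,dhu,dhy,dhz,dru,duz,hru,hry,huy,huz,ruy,ruz
∂3: piv[bdhr,bdhu,bdhy,bdhz,bdru,bduz,bhru,bruy,druz] rk=9  ker:dhru
∂1c = −{b} + 2·{h} − {r} − 2·{u} + 3·{y} − {z}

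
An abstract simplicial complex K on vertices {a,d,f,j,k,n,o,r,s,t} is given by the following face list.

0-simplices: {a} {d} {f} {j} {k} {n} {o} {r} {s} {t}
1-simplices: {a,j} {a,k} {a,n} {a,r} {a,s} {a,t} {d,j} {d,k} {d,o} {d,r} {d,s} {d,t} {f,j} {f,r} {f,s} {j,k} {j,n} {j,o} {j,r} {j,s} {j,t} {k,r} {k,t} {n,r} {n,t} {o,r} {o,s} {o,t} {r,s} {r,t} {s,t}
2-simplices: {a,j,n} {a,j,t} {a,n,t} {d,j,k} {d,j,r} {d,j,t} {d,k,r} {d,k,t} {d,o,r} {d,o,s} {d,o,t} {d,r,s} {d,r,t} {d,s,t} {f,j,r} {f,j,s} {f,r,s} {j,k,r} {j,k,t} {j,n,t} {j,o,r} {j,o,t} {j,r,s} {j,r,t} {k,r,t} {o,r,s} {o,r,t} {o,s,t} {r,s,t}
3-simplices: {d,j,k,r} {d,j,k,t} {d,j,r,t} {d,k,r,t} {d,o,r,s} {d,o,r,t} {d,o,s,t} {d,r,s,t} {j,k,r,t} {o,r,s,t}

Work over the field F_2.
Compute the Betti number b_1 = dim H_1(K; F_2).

n_0=10 n_1=31 n_2=29 n_3=10  [Z2]
∂1: piv[aj,ak,an,ar,as,at,dj,do,fj] rk=9  ker:dk,dr,ds,dt,fr,fs,jk,jn,jo,jr,js,jt,kr,kt,nr,nt,or,os,ot,rs,rt,st
∂2: piv[ajn,ajt,ant,djk,djr,djt,dkr,dkt,dor,dos,dot,drs,drt,dst,fjr,fjs,frs,jor] rk=18  ker:jkr,jkt,jnt,jot,jrs,jrt,krt,ors,ort,ost,rst
∂3: piv[djkr,djkt,djrt,dkrt,dors,dort,dost,drst] rk=8  ker:jkrt,orst
b_1=(31−9)−18=4

b_1=4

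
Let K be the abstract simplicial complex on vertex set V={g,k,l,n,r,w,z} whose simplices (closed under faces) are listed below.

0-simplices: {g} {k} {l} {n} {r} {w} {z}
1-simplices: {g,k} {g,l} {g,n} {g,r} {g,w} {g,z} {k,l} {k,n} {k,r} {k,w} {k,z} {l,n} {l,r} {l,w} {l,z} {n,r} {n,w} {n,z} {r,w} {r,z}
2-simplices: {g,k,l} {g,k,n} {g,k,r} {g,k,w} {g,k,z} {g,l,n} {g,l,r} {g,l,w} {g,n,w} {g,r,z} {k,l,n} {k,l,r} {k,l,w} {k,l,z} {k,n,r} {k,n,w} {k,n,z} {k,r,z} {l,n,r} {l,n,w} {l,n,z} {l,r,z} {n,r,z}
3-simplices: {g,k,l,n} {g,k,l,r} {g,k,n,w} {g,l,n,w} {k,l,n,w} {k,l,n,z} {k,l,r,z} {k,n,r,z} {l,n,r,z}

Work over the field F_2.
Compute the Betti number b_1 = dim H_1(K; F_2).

n_0=7 n_1=20 n_2=23 n_3=9  [Z2]
∂1: piv[gk,gl,gn,gr,gw,gz] rk=6  ker:kl,kn,kr,kw,kz,ln,lr,lw,lz,nr,nw,nz,rw,rz
∂2: piv[gkl,gkn,gkr,gkw,gkz,gln,glr,glw,gnw,grz,klz,knr,knz] rk=13  ker:kln,klr,klw,knw,krz,lnr,lnw,lnz,lrz,nrz
∂3: piv[gkln,gklr,gknw,glnw,klnw,klnz,klrz,knrz,lnrz] rk=9
b_1=(20−6)−13=1

b_1=1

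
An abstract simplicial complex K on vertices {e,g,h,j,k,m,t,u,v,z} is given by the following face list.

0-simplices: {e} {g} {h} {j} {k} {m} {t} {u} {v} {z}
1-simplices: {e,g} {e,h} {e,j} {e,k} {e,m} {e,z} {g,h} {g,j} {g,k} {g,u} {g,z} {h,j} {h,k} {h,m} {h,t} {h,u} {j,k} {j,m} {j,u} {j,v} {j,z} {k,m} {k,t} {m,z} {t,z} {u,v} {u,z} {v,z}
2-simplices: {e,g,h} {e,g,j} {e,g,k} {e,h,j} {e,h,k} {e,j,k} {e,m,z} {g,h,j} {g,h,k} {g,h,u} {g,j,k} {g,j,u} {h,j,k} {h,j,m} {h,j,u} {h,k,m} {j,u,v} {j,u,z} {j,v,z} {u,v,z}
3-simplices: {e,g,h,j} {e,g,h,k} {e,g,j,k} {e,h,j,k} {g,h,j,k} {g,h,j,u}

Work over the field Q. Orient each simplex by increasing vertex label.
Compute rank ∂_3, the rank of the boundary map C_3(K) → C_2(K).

n_0=10 n_1=28 n_2=20 n_3=6  [Q]
∂1: piv[eg,eh,ej,ek,em,ez,gu,ht,jv] rk=9  ker:gh,gj,gk,gz,hj,hk,hm,hu,jk,jm,ju,jz,km,kt,mz,tz,uv,uz,vz
∂2: piv[egh,egj,egk,ehj,ehk,ejk,emz,ghu,gju,hjm,hkm,juv,juz,jvz] rk=14  ker:ghj,ghk,gjk,hjk,hju,uvz
∂3: piv[eghj,eghk,egjk,ehjk,ghju] rk=5  ker:ghjk
rk∂_3=5

rank∂_3=5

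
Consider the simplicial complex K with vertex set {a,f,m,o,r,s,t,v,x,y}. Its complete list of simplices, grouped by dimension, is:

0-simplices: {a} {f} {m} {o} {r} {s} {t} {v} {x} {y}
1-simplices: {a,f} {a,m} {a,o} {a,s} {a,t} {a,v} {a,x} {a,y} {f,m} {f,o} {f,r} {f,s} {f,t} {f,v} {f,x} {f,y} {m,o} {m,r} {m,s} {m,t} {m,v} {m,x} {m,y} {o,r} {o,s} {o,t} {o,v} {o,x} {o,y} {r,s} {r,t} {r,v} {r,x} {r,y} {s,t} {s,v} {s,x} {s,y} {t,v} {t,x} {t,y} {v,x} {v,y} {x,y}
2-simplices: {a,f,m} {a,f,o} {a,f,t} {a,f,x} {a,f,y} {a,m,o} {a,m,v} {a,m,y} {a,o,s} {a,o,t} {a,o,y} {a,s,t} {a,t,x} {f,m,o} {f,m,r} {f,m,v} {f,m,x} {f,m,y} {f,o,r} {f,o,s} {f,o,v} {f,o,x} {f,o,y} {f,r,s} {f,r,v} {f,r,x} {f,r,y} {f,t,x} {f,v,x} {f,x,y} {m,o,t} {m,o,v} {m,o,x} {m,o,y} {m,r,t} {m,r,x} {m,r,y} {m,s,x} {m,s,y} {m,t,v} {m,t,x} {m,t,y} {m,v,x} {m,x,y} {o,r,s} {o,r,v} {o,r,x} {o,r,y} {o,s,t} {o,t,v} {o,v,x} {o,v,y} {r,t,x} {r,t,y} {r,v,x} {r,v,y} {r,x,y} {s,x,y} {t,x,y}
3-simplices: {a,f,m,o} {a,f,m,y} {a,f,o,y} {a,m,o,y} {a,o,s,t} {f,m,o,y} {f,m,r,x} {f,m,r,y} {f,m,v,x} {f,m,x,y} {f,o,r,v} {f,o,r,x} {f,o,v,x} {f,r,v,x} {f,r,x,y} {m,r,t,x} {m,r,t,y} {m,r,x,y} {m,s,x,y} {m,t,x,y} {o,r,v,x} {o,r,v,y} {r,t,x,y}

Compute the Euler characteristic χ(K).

χ(K)=2

n_0=10 n_1=44 n_2=59 n_3=23
χ=+10−44+59−23=2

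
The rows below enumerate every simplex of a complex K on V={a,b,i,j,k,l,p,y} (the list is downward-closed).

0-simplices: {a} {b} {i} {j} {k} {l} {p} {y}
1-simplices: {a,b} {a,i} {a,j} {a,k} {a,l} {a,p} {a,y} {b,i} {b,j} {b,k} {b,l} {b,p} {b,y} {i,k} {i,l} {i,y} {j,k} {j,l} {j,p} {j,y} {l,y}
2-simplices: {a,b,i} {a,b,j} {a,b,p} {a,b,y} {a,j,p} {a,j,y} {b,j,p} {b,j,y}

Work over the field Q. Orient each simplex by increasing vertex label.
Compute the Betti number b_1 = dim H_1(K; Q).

n_0=8 n_1=21 n_2=8  [Q]
∂1: piv[ab,ai,aj,ak,al,ap,ay] rk=7  ker:bi,bj,bk,bl,bp,by,ik,il,iy,jk,jl,jp,jy,ly
∂2: piv[abi,abj,abp,aby,ajp,ajy] rk=6  ker:bjp,bjy
b_1=(21−7)−6=8

b_1=8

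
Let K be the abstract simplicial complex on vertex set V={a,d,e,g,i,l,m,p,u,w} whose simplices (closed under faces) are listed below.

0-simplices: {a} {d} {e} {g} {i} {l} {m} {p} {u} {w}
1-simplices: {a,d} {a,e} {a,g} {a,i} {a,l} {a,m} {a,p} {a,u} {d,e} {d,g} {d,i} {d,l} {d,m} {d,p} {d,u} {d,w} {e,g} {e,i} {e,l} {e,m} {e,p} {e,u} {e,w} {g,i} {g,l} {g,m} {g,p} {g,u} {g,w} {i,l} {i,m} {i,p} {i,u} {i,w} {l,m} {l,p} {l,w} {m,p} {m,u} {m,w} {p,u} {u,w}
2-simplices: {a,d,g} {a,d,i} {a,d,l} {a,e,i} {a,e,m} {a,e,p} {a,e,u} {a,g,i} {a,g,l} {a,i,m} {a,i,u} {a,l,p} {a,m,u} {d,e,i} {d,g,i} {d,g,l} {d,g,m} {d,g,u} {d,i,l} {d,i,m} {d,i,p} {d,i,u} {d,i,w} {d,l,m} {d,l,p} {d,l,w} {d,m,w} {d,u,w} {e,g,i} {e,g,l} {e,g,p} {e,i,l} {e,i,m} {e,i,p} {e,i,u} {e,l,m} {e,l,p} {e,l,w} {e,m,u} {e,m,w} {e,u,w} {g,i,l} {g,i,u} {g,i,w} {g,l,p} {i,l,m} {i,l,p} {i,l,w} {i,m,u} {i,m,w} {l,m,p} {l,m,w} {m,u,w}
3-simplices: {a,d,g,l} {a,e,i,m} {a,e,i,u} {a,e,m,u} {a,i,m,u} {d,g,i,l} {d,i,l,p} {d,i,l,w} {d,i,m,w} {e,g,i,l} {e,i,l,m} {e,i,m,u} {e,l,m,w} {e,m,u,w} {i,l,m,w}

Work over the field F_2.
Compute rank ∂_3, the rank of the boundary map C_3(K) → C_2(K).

rank∂_3=14

n_0=10 n_1=42 n_2=53 n_3=15  [Z2]
∂1: piv[ad,ae,ag,ai,al,am,ap,au,dw] rk=9  ker:de,dg,di,dl,dm,dp,du,eg,ei,el,em,ep,eu,ew,gi,gl,gm,gp,gu,gw,il,im,ip,iu,iw,lm,lp,lw,mp,mu,mw,pu,uw
∂2: piv[adg,adi,adl,aei,aem,aep,aeu,agi,agl,aim,aiu,alp,amu,dei,dgm,dgu,dil,dim,dip,diu,diw,dlm,dlp,dlw,dmw,duw,egi,egl,egp,elw,giw,lmp] rk=32  ker:dgi,dgl,eil,eim,eip,eiu,elm,elp,emu,emw,euw,gil,giu,glp,ilm,ilp,ilw,imu,imw,lmw,muw
∂3: piv[adgl,aeim,aeiu,aemu,aimu,dgil,dilp,dilw,dimw,egil,eilm,elmw,emuw,ilmw] rk=14  ker:eimu
rk∂_3=14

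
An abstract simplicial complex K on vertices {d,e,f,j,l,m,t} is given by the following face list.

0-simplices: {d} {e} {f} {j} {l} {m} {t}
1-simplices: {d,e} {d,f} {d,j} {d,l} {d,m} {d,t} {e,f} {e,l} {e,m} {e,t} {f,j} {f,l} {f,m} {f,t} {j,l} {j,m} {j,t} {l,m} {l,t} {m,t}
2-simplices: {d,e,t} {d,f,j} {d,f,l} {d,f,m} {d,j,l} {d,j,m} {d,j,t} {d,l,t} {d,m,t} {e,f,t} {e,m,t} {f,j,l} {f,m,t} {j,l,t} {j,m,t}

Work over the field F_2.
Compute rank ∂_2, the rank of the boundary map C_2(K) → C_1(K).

n_0=7 n_1=20 n_2=15  [Z2]
∂1: piv[de,df,dj,dl,dm,dt] rk=6  ker:ef,el,em,et,fj,fl,fm,ft,jl,jm,jt,lm,lt,mt
∂2: piv[det,dfj,dfl,dfm,djl,djm,djt,dlt,dmt,eft,emt,fmt] rk=12  ker:fjl,jlt,jmt
rk∂_2=12

rank∂_2=12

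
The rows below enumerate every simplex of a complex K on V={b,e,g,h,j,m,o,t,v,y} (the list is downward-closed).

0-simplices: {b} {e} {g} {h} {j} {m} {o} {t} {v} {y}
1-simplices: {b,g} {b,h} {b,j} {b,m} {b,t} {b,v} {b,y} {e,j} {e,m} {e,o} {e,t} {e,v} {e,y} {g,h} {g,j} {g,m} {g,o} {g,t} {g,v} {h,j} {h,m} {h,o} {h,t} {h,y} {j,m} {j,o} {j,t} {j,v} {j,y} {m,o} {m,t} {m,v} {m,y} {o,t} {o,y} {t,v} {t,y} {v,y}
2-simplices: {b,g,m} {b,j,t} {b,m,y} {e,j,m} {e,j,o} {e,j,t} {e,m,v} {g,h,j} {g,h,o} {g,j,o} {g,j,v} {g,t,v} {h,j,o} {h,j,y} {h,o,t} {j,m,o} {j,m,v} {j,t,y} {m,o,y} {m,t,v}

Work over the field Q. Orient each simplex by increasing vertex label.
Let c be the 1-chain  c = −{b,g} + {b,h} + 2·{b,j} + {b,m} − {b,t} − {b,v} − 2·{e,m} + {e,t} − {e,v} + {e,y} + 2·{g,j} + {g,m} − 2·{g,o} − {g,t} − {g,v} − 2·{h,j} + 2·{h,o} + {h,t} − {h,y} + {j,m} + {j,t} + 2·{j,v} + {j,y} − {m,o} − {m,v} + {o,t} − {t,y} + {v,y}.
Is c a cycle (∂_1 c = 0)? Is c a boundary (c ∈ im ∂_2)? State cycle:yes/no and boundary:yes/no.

n_0=10 n_1=38 n_2=20  [Q]
∂1: piv[bg,bh,bj,bm,bt,bv,by,ej,eo] rk=9  ker:em,et,ev,ey,gh,gj,gm,go,gt,gv,hj,hm,ho,ht,hy,jm,jo,jt,jv,jy,mo,mt,mv,my,ot,oy,tv,ty,vy
∂2: piv[bgm,bjt,bmy,ejm,ejo,ejt,emv,ghj,gho,gjo,gjv,gtv,hjy,hot,jmo,jmv,jty,moy,mtv] rk=19  ker:hjo
∂1c = −{b} + {e} + {h} − 3·{j} + 3·{m} − 2·{o} + 3·{t} − 3·{v} + {y}

cycle:no boundary:no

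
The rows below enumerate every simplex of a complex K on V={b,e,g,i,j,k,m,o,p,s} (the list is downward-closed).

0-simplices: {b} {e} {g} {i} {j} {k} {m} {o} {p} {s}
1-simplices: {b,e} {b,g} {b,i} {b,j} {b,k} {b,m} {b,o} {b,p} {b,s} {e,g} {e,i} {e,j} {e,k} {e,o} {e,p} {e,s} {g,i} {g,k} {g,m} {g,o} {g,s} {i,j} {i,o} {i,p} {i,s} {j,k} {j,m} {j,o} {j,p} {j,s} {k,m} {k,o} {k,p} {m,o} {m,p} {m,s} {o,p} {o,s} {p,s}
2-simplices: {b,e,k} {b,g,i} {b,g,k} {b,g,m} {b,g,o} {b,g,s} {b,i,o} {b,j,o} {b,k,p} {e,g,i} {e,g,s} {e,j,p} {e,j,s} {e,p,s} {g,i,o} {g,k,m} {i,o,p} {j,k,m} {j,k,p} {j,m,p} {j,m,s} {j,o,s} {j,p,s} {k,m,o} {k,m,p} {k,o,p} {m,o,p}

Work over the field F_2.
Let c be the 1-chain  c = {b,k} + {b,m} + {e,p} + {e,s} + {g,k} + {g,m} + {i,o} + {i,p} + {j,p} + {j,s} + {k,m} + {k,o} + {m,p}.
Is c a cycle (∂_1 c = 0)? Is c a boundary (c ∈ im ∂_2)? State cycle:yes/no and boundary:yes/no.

cycle:yes boundary:yes

n_0=10 n_1=39 n_2=27  [Z2]
∂1: piv[be,bg,bi,bj,bk,bm,bo,bp,bs] rk=9  ker:eg,ei,ej,ek,eo,ep,es,gi,gk,gm,go,gs,ij,io,ip,is,jk,jm,jo,jp,js,km,ko,kp,mo,mp,ms,op,os,ps
∂2: piv[bek,bgi,bgk,bgm,bgo,bgs,bio,bjo,bkp,egi,egs,ejp,ejs,eps,gkm,iop,jkm,jkp,jmp,jms,jos,kmo,kop] rk=23  ker:gio,jps,kmp,mop
∂1c = 0
c vs im∂2: reduces to 0 ⇒ boundary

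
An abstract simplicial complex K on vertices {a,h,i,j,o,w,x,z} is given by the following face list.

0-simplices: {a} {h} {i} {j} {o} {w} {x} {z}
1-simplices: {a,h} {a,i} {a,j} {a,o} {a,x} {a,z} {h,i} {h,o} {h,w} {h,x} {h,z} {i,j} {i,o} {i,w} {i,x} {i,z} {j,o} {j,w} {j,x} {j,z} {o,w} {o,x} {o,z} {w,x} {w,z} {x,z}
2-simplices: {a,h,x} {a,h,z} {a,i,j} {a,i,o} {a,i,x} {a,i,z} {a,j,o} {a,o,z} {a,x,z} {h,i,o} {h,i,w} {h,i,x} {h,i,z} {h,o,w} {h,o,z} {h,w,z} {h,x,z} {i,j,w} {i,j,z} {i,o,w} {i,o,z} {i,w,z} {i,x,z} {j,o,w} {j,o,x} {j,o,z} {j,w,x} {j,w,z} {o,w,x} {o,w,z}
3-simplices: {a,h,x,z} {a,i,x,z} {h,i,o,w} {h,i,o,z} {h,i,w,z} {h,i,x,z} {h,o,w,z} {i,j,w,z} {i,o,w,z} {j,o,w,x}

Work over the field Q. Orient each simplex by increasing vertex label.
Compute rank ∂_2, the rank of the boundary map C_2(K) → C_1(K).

n_0=8 n_1=26 n_2=30 n_3=10  [Q]
∂1: piv[ah,ai,aj,ao,ax,az,hw] rk=7  ker:hi,ho,hx,hz,ij,io,iw,ix,iz,jo,jw,jx,jz,ow,ox,oz,wx,wz,xz
∂2: piv[ahx,ahz,aij,aio,aix,aiz,ajo,aoz,axz,hio,hiw,hix,how,hwz,ijw,ijz,jox,jwx] rk=18  ker:hiz,hoz,hxz,iow,ioz,iwz,ixz,jow,joz,jwz,owx,owz
∂3: piv[ahxz,aixz,hiow,hioz,hiwz,hixz,howz,ijwz,jowx] rk=9  ker:iowz
rk∂_2=18

rank∂_2=18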